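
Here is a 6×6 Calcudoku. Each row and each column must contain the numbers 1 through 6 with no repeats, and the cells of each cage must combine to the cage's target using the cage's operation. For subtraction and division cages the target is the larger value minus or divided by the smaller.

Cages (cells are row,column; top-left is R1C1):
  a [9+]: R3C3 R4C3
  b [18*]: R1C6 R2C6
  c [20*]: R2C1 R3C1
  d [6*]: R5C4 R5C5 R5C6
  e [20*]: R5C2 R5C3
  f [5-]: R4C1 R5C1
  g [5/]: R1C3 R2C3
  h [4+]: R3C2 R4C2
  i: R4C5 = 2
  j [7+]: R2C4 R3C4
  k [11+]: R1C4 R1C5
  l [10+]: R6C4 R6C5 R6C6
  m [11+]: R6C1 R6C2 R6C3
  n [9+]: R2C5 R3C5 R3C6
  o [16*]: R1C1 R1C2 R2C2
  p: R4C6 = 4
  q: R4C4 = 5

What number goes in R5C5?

Cage q is given, leaving R4C4 = 5.
Cage i is given; hence R4C5 = 2.
Cage p is a single given cell; hence R4C6 = 4.
Column 4 already has 5, leaving R1C4 = 6.
Cage k's pair has sum 11; hence R1C5 = 5.
Row 1 already has 6; hence R1C6 = 3.
Column 6 now contains 3, leaving R2C6 = 6.
Row 1 now contains 5, which forces R1C3 = 1.
The two cells of cage g must have quotient 5, so R2C3 = 5.
5 is placed in column 3, leaving R5C3 = 4.
Cage o has product 16, so R1C1 = 2.
Row 1 now contains 1, leaving R1C2 = 4.
Row 2 now contains 5, leaving R2C1 = 4.
Cage o has product 16, leaving R2C2 = 2.
4 is placed in row 2, so R2C4 = 3.
3 is placed in row 2, leaving R2C5 = 1.
Cage c needs two cells with product 20; hence R3C1 = 5.
Column 4 now contains 3, which forces R3C4 = 4.
Row 3 already has 5, leaving R3C6 = 2.
4 is placed in row 5, which forces R5C2 = 5.
Column 5 now contains 1, leaving R5C5 = 3.
Column 6 already has 2, leaving R5C6 = 1.
1 is placed in column 6, leaving R6C6 = 5.
Column 5 now contains 3; hence R3C5 = 6.
Cage f's pair has difference 5, which forces R4C1 = 1.
Row 4 now contains 1, which forces R4C2 = 3.
Row 4 now contains 3, which forces R4C3 = 6.
1 is placed in row 5; hence R5C1 = 6.
1 is placed in row 5; hence R5C4 = 2.
Column 1 now contains 6, so R6C1 = 3.
3 is placed in column 2, so R6C2 = 6.
The 3 cells of cage m must have sum 11; hence R6C3 = 2.
Cage l has sum 10, so R6C4 = 1.
The 3 cells of cage l must have sum 10, leaving R6C5 = 4.
3 is placed in column 2, leaving R3C2 = 1.
Row 3 now contains 6, which forces R3C3 = 3.
Filled in: 2 4 1 6 5 3 / 4 2 5 3 1 6 / 5 1 3 4 6 2 / 1 3 6 5 2 4 / 6 5 4 2 3 1 / 3 6 2 1 4 5.

3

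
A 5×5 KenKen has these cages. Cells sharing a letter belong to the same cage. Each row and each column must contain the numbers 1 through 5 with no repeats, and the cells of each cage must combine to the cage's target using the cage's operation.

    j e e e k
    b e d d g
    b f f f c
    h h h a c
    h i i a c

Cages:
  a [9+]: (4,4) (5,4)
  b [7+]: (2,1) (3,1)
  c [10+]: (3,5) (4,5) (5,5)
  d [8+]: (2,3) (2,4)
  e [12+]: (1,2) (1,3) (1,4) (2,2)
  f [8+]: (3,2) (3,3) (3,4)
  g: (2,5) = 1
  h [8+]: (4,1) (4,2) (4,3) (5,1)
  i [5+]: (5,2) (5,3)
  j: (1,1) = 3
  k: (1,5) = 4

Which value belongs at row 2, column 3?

5

Cage j is a single given cell; hence (1,1) = 3.
K is a freebie; hence (1,5) = 4.
Cage g is a single given cell, which forces (2,5) = 1.
Cage e has sum 12, which forces (2,2) = 4.
Row 2 needs a 2, and only (2,1) is open for it.
Column 1 already has 2; hence (3,1) = 5.
The 4 cells of cage h must have sum 8, so (4,1) = 4.
Row 4 already has 4; hence (4,4) = 5.
Column 1 already has 2, so (5,1) = 1.
5 is placed in column 4, which forces (5,4) = 4.
The two cells of cage d must have sum 8; hence (2,3) = 5.
5 is placed in column 4, which forces (2,4) = 3.
The 3 cells of cage f must have sum 8; hence (3,3) = 4.
3 is placed in column 4, so (3,4) = 1.
The 3 cells of cage c must have sum 10, leaving (5,5) = 5.
Cage e has sum 12; hence (1,2) = 5.
Cage e needs sum 12, leaving (1,3) = 1.
Column 4 now contains 1, leaving (1,4) = 2.
1 is placed in row 3; hence (3,2) = 3.
Row 3 already has 3, so (3,5) = 2.
1 is placed in column 3, so (4,3) = 2.
Column 5 already has 2, so (4,5) = 3.
Column 2 already has 3; hence (5,2) = 2.
2 is placed in column 3, so (5,3) = 3.
Row 4 now contains 2, so (4,2) = 1.
The full grid is 3 5 1 2 4 / 2 4 5 3 1 / 5 3 4 1 2 / 4 1 2 5 3 / 1 2 3 4 5.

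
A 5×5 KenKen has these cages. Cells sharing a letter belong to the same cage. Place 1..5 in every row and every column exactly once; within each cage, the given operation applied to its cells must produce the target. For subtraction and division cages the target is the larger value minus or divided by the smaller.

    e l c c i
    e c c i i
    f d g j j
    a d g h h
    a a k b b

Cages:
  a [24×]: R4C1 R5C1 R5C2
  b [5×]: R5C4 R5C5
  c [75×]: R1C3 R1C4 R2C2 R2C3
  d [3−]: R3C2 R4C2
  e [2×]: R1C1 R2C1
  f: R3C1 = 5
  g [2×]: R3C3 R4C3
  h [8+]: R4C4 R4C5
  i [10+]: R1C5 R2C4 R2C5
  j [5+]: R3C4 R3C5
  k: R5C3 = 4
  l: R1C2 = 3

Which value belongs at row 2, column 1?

1

L is a freebie, so R1C2 = 3.
Cage f is a single given cell; hence R3C1 = 5.
Cage k is a single given cell, so R5C3 = 4.
Cage c has product 75; hence R2C2 = 5.
Cage c needs product 75; hence R2C3 = 3.
Cage a needs product 24, so R4C1 = 4.
Row 4 now contains 4, which forces R4C2 = 1.
Row 4 now contains 1, leaving R4C3 = 2.
Cage a needs product 24; hence R5C1 = 3.
Row 5 already has 4, so R5C2 = 2.
2 is placed in column 2, which forces R3C2 = 4.
Column 3 already has 2, so R3C3 = 1.
Column 3 already has 1, so R1C3 = 5.
Cage c needs product 75, which forces R1C4 = 1.
5 is placed in row 1, so R1C5 = 4.
Column 4 already has 1, which forces R2C4 = 4.
Column 4 already has 1, which forces R5C4 = 5.
Row 5 already has 5; hence R5C5 = 1.
Row 1 already has 1; hence R1C1 = 2.
The two cells of cage e must have product 2, leaving R2C1 = 1.
Column 5 already has 1, leaving R2C5 = 2.
Column 5 already has 2; hence R3C5 = 3.
5 is placed in column 4; hence R4C4 = 3.
The two cells of cage h must have sum 8, leaving R4C5 = 5.
3 is placed in row 3, leaving R3C4 = 2.
The full grid is 2 3 5 1 4 / 1 5 3 4 2 / 5 4 1 2 3 / 4 1 2 3 5 / 3 2 4 5 1.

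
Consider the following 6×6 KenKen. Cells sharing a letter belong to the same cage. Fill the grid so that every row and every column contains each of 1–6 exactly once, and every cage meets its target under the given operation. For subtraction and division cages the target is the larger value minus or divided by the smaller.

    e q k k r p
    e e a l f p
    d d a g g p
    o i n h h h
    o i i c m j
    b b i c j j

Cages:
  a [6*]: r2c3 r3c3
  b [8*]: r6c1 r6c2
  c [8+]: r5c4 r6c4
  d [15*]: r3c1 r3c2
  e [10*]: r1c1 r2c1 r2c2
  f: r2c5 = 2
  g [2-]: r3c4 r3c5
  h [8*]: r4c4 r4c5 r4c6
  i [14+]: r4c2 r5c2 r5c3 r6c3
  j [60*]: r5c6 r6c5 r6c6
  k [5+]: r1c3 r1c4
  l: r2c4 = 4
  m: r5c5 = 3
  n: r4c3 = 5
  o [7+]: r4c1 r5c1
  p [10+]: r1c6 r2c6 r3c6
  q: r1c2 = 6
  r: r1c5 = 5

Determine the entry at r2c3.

3

Cage q is given, so r1c2 = 6.
R is a freebie, which forces r1c5 = 5.
L is a freebie, leaving r2c4 = 4.
Cage f is given; hence r2c5 = 2.
N is a freebie; hence r4c3 = 5.
M is a freebie; hence r5c5 = 3.
Cage e needs product 10, so r1c1 = 2.
Column 1 now contains 2, so r6c1 = 4.
Row 6 already has 4, so r6c2 = 2.
Row 6 already has 4, leaving r6c5 = 6.
Cage k needs two cells with sum 5, which forces r1c3 = 4.
Cage k's pair has sum 5, which forces r1c4 = 1.
1 is placed in row 1, so r1c6 = 3.
1 is placed in column 4; hence r4c4 = 2.
The two cells of cage c must have sum 8, leaving r5c4 = 5.
Cage j needs product 60, so r5c6 = 2.
6 is placed in row 6; hence r6c4 = 3.
The 3 cells of cage j must have product 60; hence r6c6 = 5.
Column 4 already has 3, leaving r3c4 = 6.
Cage g needs two cells with difference 2, leaving r3c5 = 4.
6 is placed in row 3; hence r3c6 = 1.
Cage i has sum 14, which forces r4c2 = 3.
Column 5 already has 4, leaving r4c5 = 1.
Column 6 already has 1; hence r4c6 = 4.
Cage i needs sum 14, so r5c2 = 4.
2 is placed in row 5; hence r5c3 = 6.
3 is placed in row 6, leaving r6c3 = 1.
Column 3 now contains 1, which forces r2c3 = 3.
Column 6 already has 1; hence r2c6 = 6.
Cage d's pair has product 15; hence r3c1 = 3.
3 is placed in column 2, so r3c2 = 5.
Row 3 already has 1, which forces r3c3 = 2.
1 is placed in row 4, so r4c1 = 6.
Row 5 already has 6, leaving r5c1 = 1.
1 is placed in column 1; hence r2c1 = 5.
Column 2 already has 5; hence r2c2 = 1.
Filled in: 2 6 4 1 5 3 / 5 1 3 4 2 6 / 3 5 2 6 4 1 / 6 3 5 2 1 4 / 1 4 6 5 3 2 / 4 2 1 3 6 5.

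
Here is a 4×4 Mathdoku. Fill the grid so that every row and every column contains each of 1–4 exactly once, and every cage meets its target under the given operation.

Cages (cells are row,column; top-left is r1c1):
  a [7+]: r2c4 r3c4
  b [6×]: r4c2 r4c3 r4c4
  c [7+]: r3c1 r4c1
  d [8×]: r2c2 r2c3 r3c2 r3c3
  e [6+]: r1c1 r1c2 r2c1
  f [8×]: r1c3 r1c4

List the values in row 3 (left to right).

3 1 2 4

Row 4 needs a 4, and only r4c1 is open for it.
Column 1 now contains 4; hence r3c1 = 3.
3 is placed in row 3, which forces r3c4 = 4.
Cage e has sum 6, leaving r1c2 = 3.
Cage f needs two cells with product 8, which forces r1c3 = 4.
Column 4 already has 4, which forces r1c4 = 2.
Column 3 already has 4; hence r2c3 = 1.
Column 4 already has 4, leaving r2c4 = 3.
1 is placed in column 3, which forces r3c3 = 2.
Column 3 now contains 2; hence r4c3 = 3.
3 is placed in column 4, which forces r4c4 = 1.
Row 1 now contains 2; hence r1c1 = 1.
Row 2 already has 1, leaving r2c1 = 2.
Row 2 already has 1, leaving r2c2 = 4.
Row 3 now contains 2, so r3c2 = 1.
Row 4 already has 1, which forces r4c2 = 2.
The full grid is 1 3 4 2 / 2 4 1 3 / 3 1 2 4 / 4 2 3 1.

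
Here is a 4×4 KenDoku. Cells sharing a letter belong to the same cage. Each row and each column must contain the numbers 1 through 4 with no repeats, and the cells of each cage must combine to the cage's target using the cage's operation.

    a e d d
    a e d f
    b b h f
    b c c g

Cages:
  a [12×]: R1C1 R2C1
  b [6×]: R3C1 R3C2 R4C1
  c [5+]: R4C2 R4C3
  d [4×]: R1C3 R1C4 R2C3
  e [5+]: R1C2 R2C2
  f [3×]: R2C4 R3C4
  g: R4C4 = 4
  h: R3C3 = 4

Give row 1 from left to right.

Cage h is a single given cell, so R3C3 = 4.
Cage g is a single given cell; hence R4C4 = 4.
Column 3 already has 4, leaving R1C3 = 1.
Cage d needs product 4, leaving R1C4 = 2.
Cage d needs product 4, which forces R2C3 = 2.
2 is placed in column 3, so R4C3 = 3.
Cage e's pair has sum 5; hence R1C2 = 4.
Cage e needs two cells with sum 5, so R2C2 = 1.
Row 2 already has 1, which forces R2C4 = 3.
Column 4 now contains 3, so R3C4 = 1.
Row 4 already has 3; hence R4C2 = 2.
Row 1 now contains 4, so R1C1 = 3.
Row 2 now contains 3, leaving R2C1 = 4.
Cage b needs product 6, which forces R3C1 = 2.
Column 2 now contains 2; hence R3C2 = 3.
2 is placed in row 4, leaving R4C1 = 1.
The full grid is 3 4 1 2 / 4 1 2 3 / 2 3 4 1 / 1 2 3 4.

3 4 1 2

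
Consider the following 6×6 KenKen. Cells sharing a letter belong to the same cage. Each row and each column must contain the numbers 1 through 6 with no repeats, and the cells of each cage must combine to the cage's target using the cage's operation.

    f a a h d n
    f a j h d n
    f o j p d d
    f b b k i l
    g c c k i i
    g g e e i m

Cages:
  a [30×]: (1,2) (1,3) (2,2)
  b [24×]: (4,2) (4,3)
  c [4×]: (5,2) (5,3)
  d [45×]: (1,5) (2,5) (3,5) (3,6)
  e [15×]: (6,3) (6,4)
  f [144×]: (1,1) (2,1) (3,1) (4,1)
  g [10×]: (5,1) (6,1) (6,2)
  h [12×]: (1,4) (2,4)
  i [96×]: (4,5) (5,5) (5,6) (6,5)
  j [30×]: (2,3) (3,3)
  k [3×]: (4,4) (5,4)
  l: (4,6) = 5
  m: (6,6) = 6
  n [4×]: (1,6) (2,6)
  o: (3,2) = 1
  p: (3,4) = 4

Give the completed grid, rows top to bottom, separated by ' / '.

Cage o is a single given cell, so (3,2) = 1.
Cage p is a single given cell, leaving (3,4) = 4.
1 is placed in row 3; hence (3,5) = 5.
The 4 cells of cage d must have product 45, so (3,6) = 3.
Cage l is given, which forces (4,6) = 5.
1 is placed in column 2, so (5,2) = 4.
Row 5 already has 4, leaving (5,3) = 1.
Row 5 already has 1, leaving (5,4) = 3.
Row 5 already has 4, which forces (5,6) = 2.
Column 4 already has 3, which forces (6,4) = 5.
Cage m is given, which forces (6,6) = 6.
Cage j needs two cells with product 30; hence (2,3) = 5.
Row 3 already has 5, which forces (3,3) = 6.
4 is placed in column 2, leaving (4,2) = 6.
Cage b's pair has product 24, so (4,3) = 4.
Column 4 already has 3, leaving (4,4) = 1.
Row 4 already has 4, leaving (4,5) = 2.
Row 5 already has 2, so (5,1) = 5.
Row 5 already has 2, leaving (5,5) = 6.
The 3 cells of cage g must have product 10, which forces (6,1) = 1.
5 is placed in row 6, leaving (6,2) = 2.
5 is placed in row 6; hence (6,3) = 3.
Column 5 already has 2, leaving (6,5) = 4.
Cage a has product 30, leaving (1,2) = 5.
Column 3 now contains 3; hence (1,3) = 2.
Row 1 already has 2, leaving (1,4) = 6.
Column 2 already has 2, which forces (2,2) = 3.
Column 4 already has 6, so (2,4) = 2.
Row 2 now contains 3, so (2,5) = 1.
1 is placed in row 2, leaving (2,6) = 4.
Row 3 now contains 6, leaving (3,1) = 2.
2 is placed in row 4, leaving (4,1) = 3.
Row 1 already has 6, leaving (1,1) = 4.
Column 5 now contains 1, which forces (1,5) = 3.
Column 6 already has 4; hence (1,6) = 1.
Row 2 already has 4, leaving (2,1) = 6.

4 5 2 6 3 1 / 6 3 5 2 1 4 / 2 1 6 4 5 3 / 3 6 4 1 2 5 / 5 4 1 3 6 2 / 1 2 3 5 4 6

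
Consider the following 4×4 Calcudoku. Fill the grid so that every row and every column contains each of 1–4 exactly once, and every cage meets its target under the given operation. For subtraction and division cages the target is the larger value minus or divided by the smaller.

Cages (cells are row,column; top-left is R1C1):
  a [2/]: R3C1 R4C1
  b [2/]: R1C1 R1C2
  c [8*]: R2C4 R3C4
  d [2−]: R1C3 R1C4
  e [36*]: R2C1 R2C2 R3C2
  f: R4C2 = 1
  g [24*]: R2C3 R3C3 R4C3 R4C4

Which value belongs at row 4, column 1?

Cage e needs product 36, which forces R2C1 = 3.
Cage e has product 36; hence R2C2 = 4.
Row 2 now contains 4, which forces R2C4 = 2.
Cage e has product 36, which forces R3C2 = 3.
Column 4 already has 2, so R3C4 = 4.
F is a freebie, leaving R4C2 = 1.
Row 4 already has 1, so R4C4 = 3.
1 is placed in column 2, which forces R1C2 = 2.
Cage d's pair has difference 2, leaving R1C3 = 3.
Column 4 already has 3, so R1C4 = 1.
Row 2 now contains 2, which forces R2C3 = 1.
The 4 cells of cage g must have product 24; hence R3C3 = 2.
Cage g has product 24, so R4C3 = 4.
Row 1 already has 1, so R1C1 = 4.
Row 3 already has 2, so R3C1 = 1.
Row 4 now contains 4, which forces R4C1 = 2.
Completed grid: 4 2 3 1 / 3 4 1 2 / 1 3 2 4 / 2 1 4 3.

2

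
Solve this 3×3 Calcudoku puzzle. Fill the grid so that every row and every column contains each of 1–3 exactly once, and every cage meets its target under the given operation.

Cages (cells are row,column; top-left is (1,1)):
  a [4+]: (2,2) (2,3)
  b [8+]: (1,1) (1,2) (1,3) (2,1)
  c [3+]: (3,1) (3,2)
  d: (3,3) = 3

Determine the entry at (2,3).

Cage b has sum 8, leaving (2,1) = 2.
2 is placed in column 1, so (3,1) = 1.
Row 3 now contains 1; hence (3,2) = 2.
D is a freebie, which forces (3,3) = 3.
1 is placed in column 1, leaving (1,1) = 3.
The 4 cells of cage b must have sum 8, leaving (1,2) = 1.
Cage b has sum 8, which forces (1,3) = 2.
Cage a needs two cells with sum 4, which forces (2,2) = 3.
Column 3 now contains 3, leaving (2,3) = 1.
The full grid is 3 1 2 / 2 3 1 / 1 2 3.

1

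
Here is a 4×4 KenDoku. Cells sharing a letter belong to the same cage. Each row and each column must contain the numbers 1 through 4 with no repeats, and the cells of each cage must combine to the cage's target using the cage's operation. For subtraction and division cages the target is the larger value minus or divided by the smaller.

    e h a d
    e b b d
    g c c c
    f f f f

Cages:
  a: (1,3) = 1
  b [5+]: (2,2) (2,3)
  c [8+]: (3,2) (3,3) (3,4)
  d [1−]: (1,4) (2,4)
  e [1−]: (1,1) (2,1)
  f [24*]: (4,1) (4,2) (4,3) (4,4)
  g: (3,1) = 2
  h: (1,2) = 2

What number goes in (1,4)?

3

Cage h is a single given cell, so (1,2) = 2.
Cage a is given, leaving (1,3) = 1.
Cage g is a single given cell, which forces (3,1) = 2.
Row 2 needs a 1, and only (2,2) is open for it.
Cage b's pair has sum 5; hence (2,3) = 4.
4 is placed in column 3, so (3,3) = 3.
The 3 cells of cage c must have sum 8, leaving (3,4) = 1.
Column 3 already has 3, which forces (4,3) = 2.
Cage e needs two cells with difference 1, which forces (1,1) = 4.
Row 1 already has 4; hence (1,4) = 3.
Row 2 now contains 4; hence (2,1) = 3.
Column 4 now contains 3, leaving (2,4) = 2.
Row 3 now contains 3, so (3,2) = 4.
Cage f needs product 24, leaving (4,1) = 1.
4 is placed in column 2, so (4,2) = 3.
Column 4 now contains 3, leaving (4,4) = 4.
The full grid is 4 2 1 3 / 3 1 4 2 / 2 4 3 1 / 1 3 2 4.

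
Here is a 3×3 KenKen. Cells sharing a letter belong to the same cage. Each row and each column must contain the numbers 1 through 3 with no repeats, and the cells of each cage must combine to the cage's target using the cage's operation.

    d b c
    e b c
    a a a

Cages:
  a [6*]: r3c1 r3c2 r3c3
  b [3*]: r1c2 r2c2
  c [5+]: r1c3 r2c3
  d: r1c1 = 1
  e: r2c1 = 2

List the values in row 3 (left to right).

D is a freebie, leaving r1c1 = 1.
Row 1 already has 1, leaving r1c2 = 3.
3 is placed in row 1; hence r1c3 = 2.
Cage e is a single given cell; hence r2c1 = 2.
Column 2 already has 3, which forces r2c2 = 1.
Column 3 now contains 2, which forces r2c3 = 3.
Column 1 already has 2; hence r3c1 = 3.
Column 2 already has 1, which forces r3c2 = 2.
Column 3 now contains 3, so r3c3 = 1.
Completed grid: 1 3 2 / 2 1 3 / 3 2 1.

3 2 1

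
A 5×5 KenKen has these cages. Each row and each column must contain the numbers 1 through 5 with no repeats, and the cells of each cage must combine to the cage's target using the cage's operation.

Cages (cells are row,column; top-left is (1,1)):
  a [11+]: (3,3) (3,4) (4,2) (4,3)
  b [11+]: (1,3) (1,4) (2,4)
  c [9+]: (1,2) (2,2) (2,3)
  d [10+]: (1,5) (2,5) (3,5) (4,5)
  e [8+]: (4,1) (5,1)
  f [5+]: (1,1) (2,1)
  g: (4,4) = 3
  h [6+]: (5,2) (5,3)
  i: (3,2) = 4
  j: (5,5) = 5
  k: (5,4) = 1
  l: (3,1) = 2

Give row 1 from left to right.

1 3 5 4 2

Cage l is a single given cell, leaving (3,1) = 2.
Cage i is given; hence (3,2) = 4.
Cage g is given, leaving (4,4) = 3.
Cage k is a single given cell; hence (5,4) = 1.
Cage j is a single given cell, leaving (5,5) = 5.
Column 4 already has 1, which forces (3,4) = 5.
3 is placed in row 4; hence (4,1) = 5.
5 is placed in row 5, so (5,1) = 3.
5 is placed in row 5, which forces (5,2) = 2.
The two cells of cage h must have sum 6, which forces (5,3) = 4.
Cage b needs sum 11, so (1,3) = 5.
The 4 cells of cage a must have sum 11, so (3,3) = 3.
3 is placed in row 3, which forces (3,5) = 1.
Column 2 already has 2; hence (4,2) = 1.
Cage a needs sum 11, which forces (4,3) = 2.
Row 4 already has 2, leaving (4,5) = 4.
Column 2 now contains 1, which forces (1,2) = 3.
Row 1 now contains 3; hence (1,5) = 2.
The 3 cells of cage c must have sum 9, leaving (2,2) = 5.
Column 3 already has 3, which forces (2,3) = 1.
Column 5 already has 2; hence (2,5) = 3.
Cage f's pair has sum 5; hence (1,1) = 1.
Row 1 already has 2, which forces (1,4) = 4.
Row 2 already has 1, which forces (2,1) = 4.
Cage b has sum 11, leaving (2,4) = 2.
Completed grid: 1 3 5 4 2 / 4 5 1 2 3 / 2 4 3 5 1 / 5 1 2 3 4 / 3 2 4 1 5.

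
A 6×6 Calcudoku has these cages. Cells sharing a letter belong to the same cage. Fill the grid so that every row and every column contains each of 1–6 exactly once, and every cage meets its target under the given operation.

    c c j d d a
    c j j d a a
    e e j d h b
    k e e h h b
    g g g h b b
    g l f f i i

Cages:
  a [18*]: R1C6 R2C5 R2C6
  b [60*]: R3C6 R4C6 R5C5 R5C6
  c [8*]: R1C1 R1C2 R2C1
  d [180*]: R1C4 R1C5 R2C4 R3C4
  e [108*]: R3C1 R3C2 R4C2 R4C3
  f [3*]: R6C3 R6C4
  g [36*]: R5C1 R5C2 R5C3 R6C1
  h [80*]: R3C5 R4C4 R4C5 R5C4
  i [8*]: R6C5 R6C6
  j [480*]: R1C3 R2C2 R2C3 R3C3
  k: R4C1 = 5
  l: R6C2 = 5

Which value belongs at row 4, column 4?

1

Cage j has product 480, so R2C2 = 4.
K is a freebie, which forces R4C1 = 5.
Cage l is a single given cell, so R6C2 = 5.
Cage c has product 8, which forces R1C1 = 4.
Cage j has product 480, which forces R3C3 = 4.
Row 6 needs a 6, and only R6C1 is open for it.
The pair R4C5/R6C5 in column 5 holds {2, 4}, leaving R3C5 = 5.
Cage b has product 60, leaving R5C6 = 5.
Row 5 needs a 4, and only R5C4 is open for it.
Column 4 already has 4; hence R4C4 = 1.
Cage h has product 80, leaving R4C5 = 4.
1 is placed in column 4; hence R6C4 = 3.
Column 5 now contains 4, so R6C5 = 2.
Row 6 now contains 2, leaving R6C6 = 4.
Cage d needs product 180, so R1C5 = 3.
Row 6 already has 3, so R6C3 = 1.
Cage a has product 18; hence R2C6 = 3.
The only place for 1 in row 3 is R3C6.
1 is placed in column 6, which forces R1C6 = 6.
Cage a has product 18, leaving R2C5 = 1.
The 4 cells of cage b must have product 60; hence R4C6 = 2.
Cage b needs product 60, leaving R5C5 = 6.
Cage c has product 8, so R1C2 = 1.
Row 1 now contains 6, so R1C3 = 5.
Row 1 already has 5, leaving R1C4 = 2.
Row 2 already has 1, so R2C1 = 2.
Cage j has product 480, which forces R2C3 = 6.
Row 2 now contains 6, which forces R2C4 = 5.
Column 1 already has 2, which forces R3C1 = 3.
Row 3 now contains 3, which forces R3C2 = 2.
Column 4 already has 2; hence R3C4 = 6.
Cage e has product 108; hence R4C2 = 6.
Row 4 now contains 2; hence R4C3 = 3.
3 is placed in column 1; hence R5C1 = 1.
2 is placed in column 2, which forces R5C2 = 3.
Column 3 already has 3, leaving R5C3 = 2.
Filled in: 4 1 5 2 3 6 / 2 4 6 5 1 3 / 3 2 4 6 5 1 / 5 6 3 1 4 2 / 1 3 2 4 6 5 / 6 5 1 3 2 4.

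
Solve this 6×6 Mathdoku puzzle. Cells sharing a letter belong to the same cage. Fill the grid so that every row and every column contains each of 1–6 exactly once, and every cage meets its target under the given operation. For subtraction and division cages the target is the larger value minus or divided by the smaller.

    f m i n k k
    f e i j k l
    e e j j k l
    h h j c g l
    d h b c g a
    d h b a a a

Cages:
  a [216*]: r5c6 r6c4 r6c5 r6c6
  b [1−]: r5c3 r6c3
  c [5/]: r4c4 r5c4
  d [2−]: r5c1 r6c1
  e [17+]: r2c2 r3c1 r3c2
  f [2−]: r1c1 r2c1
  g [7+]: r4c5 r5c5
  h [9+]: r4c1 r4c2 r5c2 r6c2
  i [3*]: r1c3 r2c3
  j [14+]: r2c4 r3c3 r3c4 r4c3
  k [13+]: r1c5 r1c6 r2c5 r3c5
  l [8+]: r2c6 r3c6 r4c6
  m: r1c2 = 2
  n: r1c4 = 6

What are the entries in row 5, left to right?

2 3 4 1 5 6

Cage m is a single given cell, so r1c2 = 2.
N is a freebie, so r1c4 = 6.
The 3 cells of cage e must have sum 17, leaving r2c2 = 6.
Cage e needs sum 17, which forces r3c1 = 6.
Cage e has sum 17, so r3c2 = 5.
The 4 cells of cage h must have sum 9, so r4c1 = 1.
1 is placed in row 4; hence r4c4 = 5.
Column 4 now contains 5, which forces r5c4 = 1.
Cage h needs sum 9, which forces r6c2 = 1.
The only place for 6 in row 4 is r4c3.
Row 5 needs a 6, and only r5c6 is open for it.
Cage a needs product 216, so r6c5 = 6.
Row 5 needs a 2, and only r5c1 is open for it.
The two cells of cage d must have difference 2; hence r6c1 = 4.
Row 6 now contains 4, so r6c3 = 5.
Cage b's pair has difference 1, which forces r5c3 = 4.
The 4 cells of cage h must have sum 9, so r4c2 = 4.
Row 4 already has 4; hence r4c5 = 2.
Row 4 now contains 2, which forces r4c6 = 3.
Row 5 now contains 4, so r5c2 = 3.
3 is placed in row 5, which forces r5c5 = 5.
Column 6 already has 3, leaving r6c6 = 2.
The 4 cells of cage k must have sum 13, which forces r1c6 = 5.
Row 6 already has 2; hence r6c4 = 3.
Row 1 now contains 5, so r1c1 = 3.
Row 1 now contains 3, which forces r1c3 = 1.
Row 1 already has 1, so r1c5 = 4.
Cage f needs two cells with difference 2, leaving r2c1 = 5.
1 is placed in column 3, leaving r2c3 = 3.
The 4 cells of cage j must have sum 14, leaving r2c4 = 2.
Row 2 already has 3, so r2c5 = 1.
1 is placed in row 2, so r2c6 = 4.
Cage j has sum 14, which forces r3c3 = 2.
The 4 cells of cage j must have sum 14, leaving r3c4 = 4.
1 is placed in column 5, which forces r3c5 = 3.
Column 6 now contains 4, so r3c6 = 1.
Completed grid: 3 2 1 6 4 5 / 5 6 3 2 1 4 / 6 5 2 4 3 1 / 1 4 6 5 2 3 / 2 3 4 1 5 6 / 4 1 5 3 6 2.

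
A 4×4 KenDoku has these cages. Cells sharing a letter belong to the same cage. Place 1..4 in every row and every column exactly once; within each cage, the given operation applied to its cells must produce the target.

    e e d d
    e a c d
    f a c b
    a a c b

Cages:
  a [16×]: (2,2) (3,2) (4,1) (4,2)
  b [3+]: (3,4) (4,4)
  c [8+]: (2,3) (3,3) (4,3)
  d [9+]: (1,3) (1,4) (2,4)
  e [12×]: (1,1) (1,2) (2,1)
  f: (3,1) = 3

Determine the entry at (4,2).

4

F is a freebie; hence (3,1) = 3.
Cage a needs product 16; hence (4,1) = 2.
Row 4 already has 2, which forces (4,4) = 1.
Cage e has product 12, so (1,2) = 3.
1 is placed in column 4, which forces (3,4) = 2.
Row 4 now contains 1, which forces (4,2) = 4.
Row 4 already has 4, so (4,3) = 3.
Cage d needs sum 9, leaving (1,3) = 2.
Column 4 now contains 2; hence (1,4) = 4.
Cage a needs product 16, so (2,2) = 2.
The 3 cells of cage d must have sum 9, leaving (2,4) = 3.
Row 3 already has 2, which forces (3,2) = 1.
Row 3 now contains 1, which forces (3,3) = 4.
4 is placed in row 1; hence (1,1) = 1.
The 3 cells of cage e must have product 12, leaving (2,1) = 4.
Column 3 already has 4, which forces (2,3) = 1.
Filled in: 1 3 2 4 / 4 2 1 3 / 3 1 4 2 / 2 4 3 1.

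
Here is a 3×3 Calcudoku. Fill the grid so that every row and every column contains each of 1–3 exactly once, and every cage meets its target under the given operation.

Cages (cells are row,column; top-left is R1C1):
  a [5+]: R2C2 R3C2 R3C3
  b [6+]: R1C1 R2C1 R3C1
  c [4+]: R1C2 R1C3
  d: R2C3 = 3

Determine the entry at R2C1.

1

Cage d is given, which forces R2C3 = 3.
Cage c needs two cells with sum 4, so R1C2 = 3.
Column 3 now contains 3, which forces R1C3 = 1.
Column 2 already has 3, leaving R3C2 = 1.
Column 3 already has 1, leaving R3C3 = 2.
Row 1 now contains 1, so R1C1 = 2.
Cage b has sum 6, leaving R2C1 = 1.
Column 2 already has 1, leaving R2C2 = 2.
Row 3 now contains 2, leaving R3C1 = 3.
Filled in: 2 3 1 / 1 2 3 / 3 1 2.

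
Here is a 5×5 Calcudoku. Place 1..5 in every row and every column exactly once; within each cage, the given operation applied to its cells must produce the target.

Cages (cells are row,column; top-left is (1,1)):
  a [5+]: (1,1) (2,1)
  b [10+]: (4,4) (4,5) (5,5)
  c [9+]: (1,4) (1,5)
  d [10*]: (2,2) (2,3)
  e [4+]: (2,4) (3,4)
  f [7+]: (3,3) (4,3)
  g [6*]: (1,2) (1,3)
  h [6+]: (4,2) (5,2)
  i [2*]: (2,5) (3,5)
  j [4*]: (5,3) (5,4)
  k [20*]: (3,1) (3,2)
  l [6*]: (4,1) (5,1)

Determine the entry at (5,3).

1

Row 1 needs a 1, and only (1,1) is open for it.
Cage a needs two cells with sum 5; hence (2,1) = 4.
4 is placed in column 1; hence (3,1) = 5.
Row 3 already has 5, leaving (3,2) = 4.
In row 2, 3 can only go at (2,4), so (2,4) = 3.
Column 4 now contains 3, leaving (3,4) = 1.
Row 3 already has 1, so (3,5) = 2.
Column 4 already has 1; hence (5,4) = 4.
Column 4 now contains 4, so (1,4) = 5.
Cage c's pair has sum 9, leaving (1,5) = 4.
Column 5 now contains 2, which forces (2,5) = 1.
2 is placed in row 3, leaving (3,3) = 3.
Cage f needs two cells with sum 7, which forces (4,3) = 4.
5 is placed in column 4; hence (4,4) = 2.
Row 5 already has 4, so (5,3) = 1.
The two cells of cage g must have product 6, so (1,2) = 3.
Column 3 already has 3, leaving (1,3) = 2.
Column 3 now contains 2, which forces (2,3) = 5.
Row 4 now contains 2, leaving (4,1) = 3.
Cage h needs two cells with sum 6, so (4,2) = 1.
Row 4 now contains 3, which forces (4,5) = 5.
The two cells of cage l must have product 6, which forces (5,1) = 2.
Row 5 now contains 1, leaving (5,2) = 5.
Column 5 already has 5, leaving (5,5) = 3.
Row 2 now contains 5, so (2,2) = 2.
The full grid is 1 3 2 5 4 / 4 2 5 3 1 / 5 4 3 1 2 / 3 1 4 2 5 / 2 5 1 4 3.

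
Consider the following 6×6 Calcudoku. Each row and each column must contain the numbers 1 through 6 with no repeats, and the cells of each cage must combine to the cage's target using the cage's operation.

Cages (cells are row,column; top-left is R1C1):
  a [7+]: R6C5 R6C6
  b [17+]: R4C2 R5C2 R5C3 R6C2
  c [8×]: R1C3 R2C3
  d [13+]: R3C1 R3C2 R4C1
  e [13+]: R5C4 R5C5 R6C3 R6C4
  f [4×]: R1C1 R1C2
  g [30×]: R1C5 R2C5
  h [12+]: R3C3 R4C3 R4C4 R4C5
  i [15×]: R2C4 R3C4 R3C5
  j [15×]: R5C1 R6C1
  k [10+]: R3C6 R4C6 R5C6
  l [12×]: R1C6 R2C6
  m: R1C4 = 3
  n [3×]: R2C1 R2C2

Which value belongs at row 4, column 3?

Cage m is given; hence R1C4 = 3.
The 3 cells of cage i must have product 15; hence R3C5 = 3.
Row 1 needs a 5, and only R1C5 is open for it.
5 is placed in column 5, which forces R2C5 = 6.
The only place for 2 in row 1 is R1C3.
2 is placed in column 3; hence R2C3 = 4.
The only place for 6 in row 1 is R1C6.
Cage l's pair has product 12, leaving R2C6 = 2.
In row 2, 5 can only go at R2C4, so R2C4 = 5.
5 is placed in column 4, so R3C4 = 1.
Column 6 needs a 3, and only R6C6 is open for it.
Cage j needs two cells with product 15; hence R5C1 = 3.
Row 6 already has 3, so R6C1 = 5.
The two cells of cage a must have sum 7, leaving R6C5 = 4.
3 is placed in column 1, which forces R2C1 = 1.
Cage n needs two cells with product 3, which forces R2C2 = 3.
Cage d has sum 13, which forces R3C2 = 5.
5 is placed in row 3; hence R3C3 = 6.
5 is placed in row 3; hence R3C6 = 4.
Column 3 already has 6; hence R5C3 = 5.
The 4 cells of cage e must have sum 13; hence R5C4 = 4.
5 is placed in row 5, so R5C6 = 1.
Column 3 already has 6, leaving R6C3 = 1.
Column 1 already has 1, so R1C1 = 4.
Cage f needs two cells with product 4, so R1C2 = 1.
Row 3 now contains 6, which forces R3C1 = 2.
Cage d needs sum 13, which forces R4C1 = 6.
The 4 cells of cage b must have sum 17, which forces R4C2 = 4.
1 is placed in column 3, so R4C3 = 3.
Column 4 now contains 4, which forces R4C4 = 2.
Cage h has sum 12; hence R4C5 = 1.
1 is placed in column 6, so R4C6 = 5.
Row 5 now contains 1; hence R5C5 = 2.
The 4 cells of cage e must have sum 13, so R6C4 = 6.
Row 5 now contains 2, so R5C2 = 6.
6 is placed in row 6, leaving R6C2 = 2.
The full grid is 4 1 2 3 5 6 / 1 3 4 5 6 2 / 2 5 6 1 3 4 / 6 4 3 2 1 5 / 3 6 5 4 2 1 / 5 2 1 6 4 3.

3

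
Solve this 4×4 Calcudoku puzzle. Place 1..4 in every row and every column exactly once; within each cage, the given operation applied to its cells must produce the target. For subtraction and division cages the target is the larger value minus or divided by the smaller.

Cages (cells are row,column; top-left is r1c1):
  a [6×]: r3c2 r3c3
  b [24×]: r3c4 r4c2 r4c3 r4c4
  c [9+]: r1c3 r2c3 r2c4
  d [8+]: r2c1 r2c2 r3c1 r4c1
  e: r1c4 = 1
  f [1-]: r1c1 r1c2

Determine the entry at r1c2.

4

Cage e is a single given cell; hence r1c4 = 1.
In row 3, 1 can only go at r3c1, so r3c1 = 1.
The only place for 4 in row 3 is r3c4.
In row 2, 1 can only go at r2c2, so r2c2 = 1.
Cage b needs product 24, which forces r4c3 = 1.
The only place for 4 in row 4 is r4c1.
4 is placed in column 1, which forces r2c1 = 2.
Row 2 now contains 2, so r2c4 = 3.
Column 4 already has 3, which forces r4c4 = 2.
Column 1 now contains 2; hence r1c1 = 3.
Cage c has sum 9, leaving r1c3 = 2.
Row 2 now contains 3, which forces r2c3 = 4.
2 is placed in column 3; hence r3c3 = 3.
Row 4 already has 2, which forces r4c2 = 3.
2 is placed in row 1, which forces r1c2 = 4.
Row 3 already has 3, which forces r3c2 = 2.
Filled in: 3 4 2 1 / 2 1 4 3 / 1 2 3 4 / 4 3 1 2.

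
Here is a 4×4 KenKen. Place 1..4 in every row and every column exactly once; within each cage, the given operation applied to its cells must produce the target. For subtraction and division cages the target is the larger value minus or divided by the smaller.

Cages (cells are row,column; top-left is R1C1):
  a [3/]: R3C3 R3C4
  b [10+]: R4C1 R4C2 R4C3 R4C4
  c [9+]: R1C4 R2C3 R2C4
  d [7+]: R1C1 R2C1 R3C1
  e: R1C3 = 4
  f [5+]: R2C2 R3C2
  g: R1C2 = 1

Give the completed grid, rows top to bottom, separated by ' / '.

G is a freebie, which forces R1C2 = 1.
E is a freebie, leaving R1C3 = 4.
Row 1 already has 4, which forces R1C1 = 2.
Row 1 already has 2; hence R1C4 = 3.
Cage c has sum 9; hence R2C4 = 4.
Column 4 already has 3; hence R3C4 = 1.
1 is placed in column 4, so R4C4 = 2.
Row 2 now contains 4; hence R2C1 = 1.
Cage c needs sum 9, leaving R2C3 = 2.
1 is placed in row 3, so R3C1 = 4.
1 is placed in row 3; hence R3C3 = 3.
Column 1 already has 4; hence R4C1 = 3.
Row 4 now contains 3, leaving R4C2 = 4.
Column 3 already has 3, leaving R4C3 = 1.
Row 2 now contains 2; hence R2C2 = 3.
Row 3 already has 3, so R3C2 = 2.

2 1 4 3 / 1 3 2 4 / 4 2 3 1 / 3 4 1 2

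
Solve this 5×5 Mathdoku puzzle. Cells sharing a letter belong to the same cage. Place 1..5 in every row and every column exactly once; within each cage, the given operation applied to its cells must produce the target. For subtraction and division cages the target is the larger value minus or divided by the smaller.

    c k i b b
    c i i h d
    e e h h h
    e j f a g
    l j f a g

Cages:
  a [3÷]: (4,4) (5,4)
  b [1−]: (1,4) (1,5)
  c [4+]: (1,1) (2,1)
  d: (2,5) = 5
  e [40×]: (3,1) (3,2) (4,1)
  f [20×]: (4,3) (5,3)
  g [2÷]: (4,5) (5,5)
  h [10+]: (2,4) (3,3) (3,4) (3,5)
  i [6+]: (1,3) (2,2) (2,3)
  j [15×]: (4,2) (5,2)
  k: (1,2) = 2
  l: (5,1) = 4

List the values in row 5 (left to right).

Cage k is a single given cell, so (1,2) = 2.
Cage d is a single given cell; hence (2,5) = 5.
Cage l is a single given cell, leaving (5,1) = 4.
Row 5 now contains 4, so (5,3) = 5.
The 3 cells of cage e must have product 40, leaving (3,2) = 4.
Cage j needs two cells with product 15, which forces (4,2) = 5.
Column 3 already has 5, leaving (4,3) = 4.
5 is placed in row 5; hence (5,2) = 3.
Row 5 already has 3; hence (5,4) = 1.
Row 5 already has 1; hence (5,5) = 2.
Cage i needs sum 6; hence (1,3) = 3.
3 is placed in row 1, so (1,5) = 4.
3 is placed in column 2; hence (2,2) = 1.
4 is placed in column 3, so (2,3) = 2.
Row 2 now contains 2, so (2,4) = 4.
The 3 cells of cage e must have product 40, which forces (3,1) = 5.
Column 3 already has 2, so (3,3) = 1.
Row 3 now contains 1, which forces (3,5) = 3.
Row 4 now contains 5, which forces (4,1) = 2.
Column 4 already has 1, so (4,4) = 3.
Column 5 already has 2, which forces (4,5) = 1.
3 is placed in row 1, leaving (1,1) = 1.
Row 1 now contains 4, so (1,4) = 5.
Row 2 now contains 1, so (2,1) = 3.
Row 3 already has 3, so (3,4) = 2.
The full grid is 1 2 3 5 4 / 3 1 2 4 5 / 5 4 1 2 3 / 2 5 4 3 1 / 4 3 5 1 2.

4 3 5 1 2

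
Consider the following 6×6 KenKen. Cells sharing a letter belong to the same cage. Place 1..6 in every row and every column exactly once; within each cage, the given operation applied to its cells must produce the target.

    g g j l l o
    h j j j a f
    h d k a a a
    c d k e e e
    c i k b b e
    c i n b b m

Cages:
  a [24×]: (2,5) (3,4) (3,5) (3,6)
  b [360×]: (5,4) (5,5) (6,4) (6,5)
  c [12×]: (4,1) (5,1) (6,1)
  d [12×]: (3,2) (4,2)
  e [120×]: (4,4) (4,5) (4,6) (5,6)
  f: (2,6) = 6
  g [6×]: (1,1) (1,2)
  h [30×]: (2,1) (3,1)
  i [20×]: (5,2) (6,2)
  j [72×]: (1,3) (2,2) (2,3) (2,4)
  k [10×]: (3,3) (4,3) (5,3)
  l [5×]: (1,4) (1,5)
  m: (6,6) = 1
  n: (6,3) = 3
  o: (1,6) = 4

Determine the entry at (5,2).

Cage o is given, so (1,6) = 4.
F is a freebie; hence (2,6) = 6.
N is a freebie; hence (6,3) = 3.
Cage m is a single given cell, which forces (6,6) = 1.
Cage j needs product 72, so (1,3) = 6.
Row 2 now contains 6, which forces (2,1) = 5.
Cage h needs two cells with product 30, leaving (3,1) = 6.
Cage c needs product 12, so (6,1) = 4.
Row 6 now contains 4, so (6,2) = 5.
Column 2 already has 5; hence (5,2) = 4.
Cage d's pair has product 12, leaving (3,2) = 2.
2 is placed in row 3, which forces (3,6) = 3.
Cage d needs two cells with product 12, which forces (4,2) = 6.
The two cells of cage g must have product 6, which forces (1,1) = 2.
2 is placed in column 2, which forces (1,2) = 3.
3 is placed in column 2, which forces (2,2) = 1.
Row 2 now contains 1; hence (2,3) = 4.
Row 2 now contains 4, so (2,4) = 3.
Cage a needs product 24; hence (2,5) = 2.
Column 4 already has 3, leaving (4,4) = 4.
Row 4 already has 4; hence (4,5) = 3.
Column 5 now contains 2; hence (6,5) = 6.
Column 4 already has 4; hence (3,4) = 1.
Cage a needs product 24, leaving (3,5) = 4.
3 is placed in row 4, so (4,1) = 1.
Cage c has product 12, so (5,1) = 3.
Cage b needs product 360, so (5,4) = 6.
6 is placed in column 5, so (5,5) = 5.
Row 5 already has 5; hence (5,6) = 2.
Row 6 now contains 6, which forces (6,4) = 2.
Column 4 now contains 1, which forces (1,4) = 5.
Column 5 now contains 5, so (1,5) = 1.
Row 3 already has 1, leaving (3,3) = 5.
The 3 cells of cage k must have product 10, leaving (4,3) = 2.
Column 6 now contains 2, leaving (4,6) = 5.
2 is placed in row 5, which forces (5,3) = 1.
Filled in: 2 3 6 5 1 4 / 5 1 4 3 2 6 / 6 2 5 1 4 3 / 1 6 2 4 3 5 / 3 4 1 6 5 2 / 4 5 3 2 6 1.

4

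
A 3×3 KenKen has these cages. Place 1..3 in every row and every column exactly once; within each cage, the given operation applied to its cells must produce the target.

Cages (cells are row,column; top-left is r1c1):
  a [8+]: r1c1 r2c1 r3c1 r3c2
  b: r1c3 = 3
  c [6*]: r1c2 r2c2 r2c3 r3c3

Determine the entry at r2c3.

2

Cage b is a single given cell; hence r1c3 = 3.
Cage a needs sum 8, which forces r3c2 = 2.
Row 3 already has 2, which forces r3c3 = 1.
Column 2 now contains 2, so r1c2 = 1.
Cage c needs product 6, leaving r2c2 = 3.
1 is placed in column 3, which forces r2c3 = 2.
Row 3 already has 1, which forces r3c1 = 3.
Row 1 now contains 1, so r1c1 = 2.
Row 2 already has 2, which forces r2c1 = 1.
Filled in: 2 1 3 / 1 3 2 / 3 2 1.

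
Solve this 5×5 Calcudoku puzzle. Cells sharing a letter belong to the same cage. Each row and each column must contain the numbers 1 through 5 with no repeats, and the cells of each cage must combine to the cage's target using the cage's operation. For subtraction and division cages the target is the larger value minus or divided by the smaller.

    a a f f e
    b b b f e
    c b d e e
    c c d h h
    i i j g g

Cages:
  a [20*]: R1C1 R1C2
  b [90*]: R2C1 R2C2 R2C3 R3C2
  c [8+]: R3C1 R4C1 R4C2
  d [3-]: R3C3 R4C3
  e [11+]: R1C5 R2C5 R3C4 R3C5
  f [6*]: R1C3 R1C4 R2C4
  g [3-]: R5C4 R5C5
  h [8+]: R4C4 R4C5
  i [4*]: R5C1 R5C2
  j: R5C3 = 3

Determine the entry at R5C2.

4

Cage b needs product 90, so R3C2 = 3.
J is a freebie, leaving R5C3 = 3.
Cage b has product 90, which forces R2C1 = 3.
Cage f has product 6, which forces R1C4 = 3.
3 is placed in column 4; hence R4C4 = 5.
Row 4 now contains 5; hence R4C5 = 3.
In row 2, 4 can only go at R2C5, so R2C5 = 4.
The only place for 1 in row 2 is R2C4.
Cage f has product 6; hence R1C3 = 2.
Row 1 now contains 2, which forces R1C5 = 1.
2 is placed in column 3, so R2C3 = 5.
Column 4 already has 1; hence R3C4 = 4.
Column 5 now contains 1; hence R3C5 = 2.
Column 4 already has 4, so R5C4 = 2.
Column 5 now contains 1, so R5C5 = 5.
Row 2 already has 5; hence R2C2 = 2.
Row 3 already has 2, so R3C1 = 5.
Row 3 now contains 4; hence R3C3 = 1.
Column 2 already has 2, leaving R4C2 = 1.
Cage d needs two cells with difference 3; hence R4C3 = 4.
Column 2 now contains 1; hence R5C2 = 4.
5 is placed in column 1, so R1C1 = 4.
Column 2 already has 4, so R1C2 = 5.
1 is placed in row 4; hence R4C1 = 2.
Row 5 already has 4, so R5C1 = 1.
Filled in: 4 5 2 3 1 / 3 2 5 1 4 / 5 3 1 4 2 / 2 1 4 5 3 / 1 4 3 2 5.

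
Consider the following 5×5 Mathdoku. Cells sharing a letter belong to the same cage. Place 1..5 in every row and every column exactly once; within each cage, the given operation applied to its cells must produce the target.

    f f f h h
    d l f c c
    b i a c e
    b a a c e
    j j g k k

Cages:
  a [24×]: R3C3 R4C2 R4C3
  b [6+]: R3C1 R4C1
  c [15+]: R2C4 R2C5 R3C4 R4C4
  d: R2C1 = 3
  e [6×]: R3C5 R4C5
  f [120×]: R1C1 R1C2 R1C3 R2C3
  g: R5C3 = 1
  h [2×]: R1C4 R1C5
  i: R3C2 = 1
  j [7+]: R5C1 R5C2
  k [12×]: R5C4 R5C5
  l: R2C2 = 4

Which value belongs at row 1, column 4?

2

Cage d is a single given cell, leaving R2C1 = 3.
L is a freebie, leaving R2C2 = 4.
4 is placed in row 2, so R2C5 = 5.
I is a freebie, so R3C2 = 1.
Cage g is a single given cell, leaving R5C3 = 1.
Row 2 already has 5, so R2C3 = 2.
2 is placed in row 2, which forces R2C4 = 1.
1 is placed in column 4; hence R1C4 = 2.
Cage h's pair has product 2; hence R1C5 = 1.
Cage a needs product 24; hence R4C2 = 2.
Row 4 now contains 2, which forces R4C5 = 3.
Column 5 now contains 3, leaving R5C5 = 4.
Cage a needs product 24, leaving R3C3 = 3.
Column 5 now contains 3, which forces R3C5 = 2.
Row 4 already has 3; hence R4C3 = 4.
4 is placed in row 4; hence R4C4 = 5.
Cage j's pair has sum 7, leaving R5C1 = 2.
The two cells of cage j must have sum 7; hence R5C2 = 5.
Row 5 already has 4, leaving R5C4 = 3.
Cage f needs product 120, which forces R1C1 = 4.
Column 2 now contains 5, so R1C2 = 3.
Column 3 already has 4, which forces R1C3 = 5.
Row 3 now contains 2; hence R3C1 = 5.
Column 4 now contains 5; hence R3C4 = 4.
4 is placed in row 4, which forces R4C1 = 1.
Completed grid: 4 3 5 2 1 / 3 4 2 1 5 / 5 1 3 4 2 / 1 2 4 5 3 / 2 5 1 3 4.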